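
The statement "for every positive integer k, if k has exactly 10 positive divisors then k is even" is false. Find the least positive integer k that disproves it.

A counterexample is any positive integer k such that k has exactly 10 positive divisors but k is odd; we check each in order.
For k = 48, 80, 112, 162, 176, 208, 272, 304, 368 the conclusion holds.
k = 405: divisors of 405: 10 divisors; 405 is odd.
Thus k = 405 disproves the claim, and no smaller k works.

k = 405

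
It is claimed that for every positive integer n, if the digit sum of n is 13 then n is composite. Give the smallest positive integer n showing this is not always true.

Check each positive integer n in order until the digit sum of n is 13 but n is prime.
n = 49: digit sum 13; 49 is composite.
n = 58: digit sum 13; 58 is composite.
n = 67: digit sum 13; 67 is prime, not composite.

n = 67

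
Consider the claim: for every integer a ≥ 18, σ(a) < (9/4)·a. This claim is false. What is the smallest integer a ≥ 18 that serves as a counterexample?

a = 24

A counterexample is any integer a ≥ 18 such that the claim fails; we check each in order.
For a = 18, 19, 20, 21, 22, 23 the conclusion holds.
a = 24: σ(24) = 60; 60 ≥ 54.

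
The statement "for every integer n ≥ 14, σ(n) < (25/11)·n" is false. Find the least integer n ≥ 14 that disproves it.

n = 24

We need the least integer n ≥ 14 for which the claim fails.
For n = 14, 15, 16, 17, 18, 19, 20, 21, 22, 23 the conclusion holds.
n = 24: σ(24) = 60; 60 ≥ 600/11.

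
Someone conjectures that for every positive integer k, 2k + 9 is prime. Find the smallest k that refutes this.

k = 3

For k = 1, 2 the conclusion holds.
k = 3: 2k + 9 = 15 = 3 × 5, composite.
Hence k = 3 is a counterexample.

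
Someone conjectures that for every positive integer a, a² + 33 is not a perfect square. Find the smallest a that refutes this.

a = 1: 1² + 33 = 34, not a perfect square.
a = 2: 2² + 33 = 37, not a perfect square.
a = 3: 3² + 33 = 42, not a perfect square.
a = 4: 4² + 33 = 49 = 7², a perfect square.

a = 4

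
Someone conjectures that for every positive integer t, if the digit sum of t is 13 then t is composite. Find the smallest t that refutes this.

t = 67

A counterexample is any positive integer t such that the digit sum of t is 13 but t is prime; we check each in order.
For t = 49, 58 the conclusion holds.
t = 67: digit sum 13; 67 is prime, not composite.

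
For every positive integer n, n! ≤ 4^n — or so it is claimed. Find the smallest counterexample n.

A counterexample is any positive integer n such that n! > 4^n; we check each in order.
For n = 1, 2, 3, 4, 5, 6, 7, 8 the conclusion holds.
n = 9: n! = 362880 and 4^n = 262144, so 362880 > 262144.
So n = 9 is the smallest counterexample.

n = 9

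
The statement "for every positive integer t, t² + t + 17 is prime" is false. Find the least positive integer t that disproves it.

t = 16

A counterexample is any positive integer t such that t² + t + 17 is not prime; we check each in order.
The first 15 eligible values, up to t = 15, all satisfy the conclusion.
t = 16: t² + t + 17 = 289 = 17 × 17, composite.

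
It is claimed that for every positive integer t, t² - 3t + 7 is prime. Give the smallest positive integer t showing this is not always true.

Check each positive integer t in order until t² - 3t + 7 is not prime.
For t = 1, 2, 3, 4, 5 the conclusion holds.
t = 6: t² - 3t + 7 = 25 = 5 × 5, composite.

t = 6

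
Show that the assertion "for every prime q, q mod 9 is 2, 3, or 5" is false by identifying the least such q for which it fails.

q = 7

We need the least prime q for which the claim fails.
q = 2: 2 mod 9 = 2.
q = 3: 3 mod 9 = 3.
q = 5: 5 mod 9 = 5.
q = 7: 7 mod 9 = 7 — not in {2, 3, 5}.
Hence q = 7 is a counterexample.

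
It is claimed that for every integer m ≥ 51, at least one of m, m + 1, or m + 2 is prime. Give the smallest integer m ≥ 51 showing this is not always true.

m = 54

Check each integer m ≥ 51 in order until m, m + 1, m + 2 are all composite.
m = 51: 53 is prime.
m = 52: 53 is prime.
m = 53: 53 is prime.
m = 54: 54 = 2 × 27; 55 = 5 × 11; 56 = 2 × 28 — all composite.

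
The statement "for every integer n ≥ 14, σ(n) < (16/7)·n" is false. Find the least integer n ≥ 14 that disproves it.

For n = 14, 15, 16, 17, 18, 19, 20, 21, 22, 23 the conclusion holds.
n = 24: σ(24) = 60; 60 ≥ 384/7.
Hence n = 24 is a counterexample.

n = 24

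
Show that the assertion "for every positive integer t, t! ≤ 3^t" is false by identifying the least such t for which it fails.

t = 7

A counterexample is any positive integer t such that t! > 3^t; we check each in order.
t = 1: t! = 1 and 3^t = 3, so 1 ≤ 3.
t = 2: t! = 2 and 3^t = 9, so 2 ≤ 9.
t = 3: t! = 6 and 3^t = 27, so 6 ≤ 27.
t = 4: t! = 24 and 3^t = 81, so 24 ≤ 81.
t = 5: t! = 120 and 3^t = 243, so 120 ≤ 243.
t = 6: t! = 720 and 3^t = 729, so 720 ≤ 729.
t = 7: t! = 5040 and 3^t = 2187, so 5040 > 2187.
Hence t = 7 is a counterexample.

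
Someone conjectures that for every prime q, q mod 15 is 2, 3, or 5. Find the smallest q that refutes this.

q = 7

Check each prime q in order until the claim fails.
For q = 2, 3, 5 the conclusion holds.
q = 7: 7 mod 15 = 7 — not in {2, 3, 5}.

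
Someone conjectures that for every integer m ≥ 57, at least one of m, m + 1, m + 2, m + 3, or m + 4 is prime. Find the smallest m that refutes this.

Check each integer m ≥ 57 in order until m, m + 1, m + 2, m + 3, m + 4 are all composite.
m = 57: 59 is prime.
m = 58: 59 is prime.
m = 59: 59 is prime.
m = 60: 61 is prime.
m = 61: 61 is prime.
m = 62: 62 = 2 × 31; 63 = 3 × 21; 64 = 2 × 32; 65 = 5 × 13; 66 = 2 × 33 — all composite.
So m = 62 is the smallest counterexample.

m = 62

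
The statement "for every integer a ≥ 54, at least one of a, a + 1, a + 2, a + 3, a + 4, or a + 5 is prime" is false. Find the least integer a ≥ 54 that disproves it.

Check each integer a ≥ 54 in order until a, a + 1, a + 2, a + 3, a + 4, a + 5 are all composite.
For a = 54, 55, 56, 57, …, 87, 88, 89 the conclusion holds.
a = 90: 90 = 2 × 45; 91 = 7 × 13; 92 = 2 × 46; 93 = 3 × 31; 94 = 2 × 47; 95 = 5 × 19 — all composite.
Hence a = 90 is a counterexample.

a = 90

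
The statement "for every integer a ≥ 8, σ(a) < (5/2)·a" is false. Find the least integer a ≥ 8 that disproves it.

a = 24

A counterexample is any integer a ≥ 8 such that the claim fails; we check each in order.
For a = 8, 9, 10, 11, …, 21, 22, 23 the conclusion holds.
a = 24: σ(24) = 60; 60 ≥ 60.
Hence a = 24 is a counterexample.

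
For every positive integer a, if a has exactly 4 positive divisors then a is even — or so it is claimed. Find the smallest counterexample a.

Check each positive integer a in order until a has exactly 4 positive divisors but a is odd.
a = 6: divisors of 6: 1, 2, 3, 6; 6 is even.
a = 8: divisors of 8: 1, 2, 4, 8; 8 is even.
a = 10: divisors of 10: 1, 2, 5, 10; 10 is even.
a = 14: divisors of 14: 1, 2, 7, 14; 14 is even.
a = 15: divisors of 15: 1, 3, 5, 15; 15 is odd.

a = 15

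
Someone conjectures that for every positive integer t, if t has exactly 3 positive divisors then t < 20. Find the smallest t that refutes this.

Check each positive integer t in order until t has exactly 3 positive divisors but the claim fails.
For t = 4, 9 the conclusion holds.
t = 25: τ(25) = 3; 25 ≥ 20.
So t = 25 is the smallest counterexample.

t = 25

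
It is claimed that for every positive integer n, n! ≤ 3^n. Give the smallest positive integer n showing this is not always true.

n = 7

The first 6 eligible values, up to n = 6, all satisfy the conclusion.
n = 7: n! = 5040 and 3^n = 2187, so 5040 > 2187.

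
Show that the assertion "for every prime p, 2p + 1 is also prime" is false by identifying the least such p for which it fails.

p = 7

Check each prime p in order until 2p + 1 is not prime.
p = 2: 2p + 1 = 5, prime.
p = 3: 2p + 1 = 7, prime.
p = 5: 2p + 1 = 11, prime.
p = 7: 2p + 1 = 15 = 3 × 5, not prime.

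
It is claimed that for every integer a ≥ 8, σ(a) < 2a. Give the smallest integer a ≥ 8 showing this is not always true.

a = 12

A counterexample is any integer a ≥ 8 such that the claim fails; we check each in order.
The first 4 eligible values, up to a = 11, all satisfy the conclusion.
a = 12: σ(12) = 28; 28 ≥ 24.
So a = 12 is the smallest counterexample.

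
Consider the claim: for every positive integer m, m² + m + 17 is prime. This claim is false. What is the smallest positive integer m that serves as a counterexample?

m = 16

A counterexample is any positive integer m such that m² + m + 17 is not prime; we check each in order.
The first 15 eligible values, up to m = 15, all satisfy the conclusion.
m = 16: m² + m + 17 = 289 = 17 × 17, composite.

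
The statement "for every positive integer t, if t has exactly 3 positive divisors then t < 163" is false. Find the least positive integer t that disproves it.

A counterexample is any positive integer t such that t has exactly 3 positive divisors but the claim fails; we check each in order.
t = 4: τ(4) = 3; 4 < 163.
t = 9: τ(9) = 3; 9 < 163.
t = 25: τ(25) = 3; 25 < 163.
t = 49: τ(49) = 3; 49 < 163.
t = 121: τ(121) = 3; 121 < 163.
t = 169: τ(169) = 3; 169 ≥ 163.
Hence t = 169 is a counterexample.

t = 169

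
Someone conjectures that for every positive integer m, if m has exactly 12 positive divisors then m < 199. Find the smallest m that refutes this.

m = 200

For m = 60, 72, 84, 90, …, 156, 160, 198 the conclusion holds.
m = 200: τ(200) = 12; 200 ≥ 199.
Hence m = 200 is a counterexample.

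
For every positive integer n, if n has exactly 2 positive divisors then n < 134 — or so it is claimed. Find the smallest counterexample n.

n = 137

Check each positive integer n in order until n has exactly 2 positive divisors but the claim fails.
For n = 2, 3, 5, 7, …, 113, 127, 131 the conclusion holds.
n = 137: τ(137) = 2; 137 ≥ 134.
So n = 137 is the smallest counterexample.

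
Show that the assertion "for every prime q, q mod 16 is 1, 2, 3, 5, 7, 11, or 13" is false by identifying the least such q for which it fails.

We need the least prime q for which the claim fails.
For q = 2, 3, 5, 7, 11, 13, 17, 19, 23, 29 the conclusion holds.
q = 31: 31 mod 16 = 15 — not in {1, 2, 3, 5, 7, 11, 13}.
So q = 31 is the smallest counterexample.

q = 31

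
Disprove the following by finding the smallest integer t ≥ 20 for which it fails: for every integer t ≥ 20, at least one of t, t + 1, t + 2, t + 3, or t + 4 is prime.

For t = 20, 21, 22, 23 the conclusion holds.
t = 24: 24 = 2 × 12; 25 = 5 × 5; 26 = 2 × 13; 27 = 3 × 9; 28 = 2 × 14 — all composite.
So t = 24 is the smallest counterexample.

t = 24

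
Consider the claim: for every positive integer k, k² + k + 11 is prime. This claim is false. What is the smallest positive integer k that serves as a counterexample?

We need the least positive integer k for which k² + k + 11 is not prime.
For k = 1, 2, 3, 4, 5, 6, 7, 8, 9 the conclusion holds.
k = 10: k² + k + 11 = 121 = 11 × 11, composite.
So k = 10 is the smallest counterexample.

k = 10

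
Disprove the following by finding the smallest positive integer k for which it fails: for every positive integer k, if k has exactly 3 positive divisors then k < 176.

k = 289

k = 4: τ(4) = 3; 4 < 176.
k = 9: τ(9) = 3; 9 < 176.
k = 25: τ(25) = 3; 25 < 176.
k = 49: τ(49) = 3; 49 < 176.
k = 121: τ(121) = 3; 121 < 176.
k = 169: τ(169) = 3; 169 < 176.
k = 289: τ(289) = 3; 289 ≥ 176.
So k = 289 is the smallest counterexample.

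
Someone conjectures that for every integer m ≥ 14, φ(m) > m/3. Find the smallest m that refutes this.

m = 18

We need the least integer m ≥ 14 for which the claim fails.
For m = 14, 15, 16, 17 the conclusion holds.
m = 18: φ(18) = 6 and 18/3 = 6, so φ(18) ≤ 18/3.
So m = 18 is the smallest counterexample.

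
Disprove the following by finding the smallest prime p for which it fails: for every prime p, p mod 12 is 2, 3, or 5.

p = 7

For p = 2, 3, 5 the conclusion holds.
p = 7: 7 mod 12 = 7 — not in {2, 3, 5}.
Thus p = 7 disproves the claim, and no smaller p works.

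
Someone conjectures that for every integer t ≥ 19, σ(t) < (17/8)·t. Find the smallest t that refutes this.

A counterexample is any integer t ≥ 19 such that the claim fails; we check each in order.
The first 5 eligible values, up to t = 23, all satisfy the conclusion.
t = 24: σ(24) = 60; 60 ≥ 51.
Hence t = 24 is a counterexample.

t = 24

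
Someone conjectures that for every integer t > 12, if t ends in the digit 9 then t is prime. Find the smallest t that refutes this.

t = 39

t = 19: 19 ends in 9 and is prime.
t = 29: 29 ends in 9 and is prime.
t = 39: 39 ends in 9; 39 = 3 × 13, composite.
So t = 39 is the smallest counterexample.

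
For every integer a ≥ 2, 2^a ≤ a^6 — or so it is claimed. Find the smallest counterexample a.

a = 30

For a = 2, 3, 4, 5, …, 27, 28, 29 the conclusion holds.
a = 30: 2^a = 1073741824 and a^6 = 729000000, so 1073741824 > 729000000.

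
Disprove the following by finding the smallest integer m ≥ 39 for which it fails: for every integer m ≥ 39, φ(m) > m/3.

m = 42

A counterexample is any integer m ≥ 39 such that the claim fails; we check each in order.
m = 39: φ(39) = 24 and 39/3 = 13, so φ(39) > 39/3.
m = 40: φ(40) = 16 and 40/3 = 40/3, so φ(40) > 40/3.
m = 41: φ(41) = 40 and 41/3 = 41/3, so φ(41) > 41/3.
m = 42: φ(42) = 12 and 42/3 = 14, so φ(42) ≤ 42/3.
Hence m = 42 is a counterexample.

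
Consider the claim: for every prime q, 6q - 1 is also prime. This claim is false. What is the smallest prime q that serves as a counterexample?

q = 11

For q = 2, 3, 5, 7 the conclusion holds.
q = 11: 6q - 1 = 65 = 5 × 13, not prime.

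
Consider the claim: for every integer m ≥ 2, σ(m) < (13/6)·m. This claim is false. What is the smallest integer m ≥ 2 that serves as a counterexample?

m = 12

We need the least integer m ≥ 2 for which the claim fails.
For m = 2, 3, 4, 5, 6, 7, 8, 9, 10, 11 the conclusion holds.
m = 12: σ(12) = 28; 28 ≥ 26.
So m = 12 is the smallest counterexample.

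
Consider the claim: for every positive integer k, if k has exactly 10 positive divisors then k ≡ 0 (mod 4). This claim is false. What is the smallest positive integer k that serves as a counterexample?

k = 162

Check each positive integer k in order until k has exactly 10 positive divisors but the claim fails.
k = 48: τ(48) = 10; 48 ≡ 0 (mod 4).
k = 80: τ(80) = 10; 80 ≡ 0 (mod 4).
k = 112: τ(112) = 10; 112 ≡ 0 (mod 4).
k = 162: τ(162) = 10; 162 ≡ 2 (mod 4).
So k = 162 is the smallest counterexample.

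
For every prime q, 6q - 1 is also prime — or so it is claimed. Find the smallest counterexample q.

q = 11

We need the least prime q for which 6q - 1 is not prime.
For q = 2, 3, 5, 7 the conclusion holds.
q = 11: 6q - 1 = 65 = 5 × 13, not prime.
Thus q = 11 disproves the claim, and no smaller q works.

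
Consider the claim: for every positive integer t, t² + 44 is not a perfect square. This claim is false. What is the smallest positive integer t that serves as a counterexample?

Check each positive integer t in order until t² + 44 is a perfect square.
For t = 1, 2, 3, 4, 5, 6, 7, 8, 9 the conclusion holds.
t = 10: 10² + 44 = 144 = 12², a perfect square.
Hence t = 10 is a counterexample.

t = 10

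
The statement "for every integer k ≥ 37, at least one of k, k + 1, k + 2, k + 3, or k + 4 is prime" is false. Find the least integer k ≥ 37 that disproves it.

k = 48

A counterexample is any integer k ≥ 37 such that k, k + 1, k + 2, k + 3, k + 4 are all composite; we check each in order.
For k = 37, 38, 39, 40, …, 45, 46, 47 the conclusion holds.
k = 48: 48 = 2 × 24; 49 = 7 × 7; 50 = 2 × 25; 51 = 3 × 17; 52 = 2 × 26 — all composite.
Thus k = 48 disproves the claim, and no smaller k works.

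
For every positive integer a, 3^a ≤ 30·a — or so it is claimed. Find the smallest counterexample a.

Check each positive integer a in order until 3^a > 30·a.
The first 4 eligible values, up to a = 4, all satisfy the conclusion.
a = 5: 3^a = 243 and 30·a = 150, so 243 > 150.

a = 5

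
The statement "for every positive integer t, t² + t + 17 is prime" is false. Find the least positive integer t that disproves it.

t = 16

For t = 1, 2, 3, 4, …, 13, 14, 15 the conclusion holds.
t = 16: t² + t + 17 = 289 = 17 × 17, composite.
Hence t = 16 is a counterexample.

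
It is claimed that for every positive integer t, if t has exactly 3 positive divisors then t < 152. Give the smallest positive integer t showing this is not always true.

For t = 4, 9, 25, 49, 121 the conclusion holds.
t = 169: τ(169) = 3; 169 ≥ 152.

t = 169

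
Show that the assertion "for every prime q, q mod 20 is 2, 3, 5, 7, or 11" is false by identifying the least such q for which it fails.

A counterexample is any prime q such that the claim fails; we check each in order.
q = 2: 2 mod 20 = 2.
q = 3: 3 mod 20 = 3.
q = 5: 5 mod 20 = 5.
q = 7: 7 mod 20 = 7.
q = 11: 11 mod 20 = 11.
q = 13: 13 mod 20 = 13 — not in {2, 3, 5, 7, 11}.

q = 13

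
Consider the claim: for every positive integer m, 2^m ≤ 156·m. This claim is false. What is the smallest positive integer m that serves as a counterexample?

m = 11

Check each positive integer m in order until 2^m > 156·m.
For m = 1, 2, 3, 4, 5, 6, 7, 8, 9, 10 the conclusion holds.
m = 11: 2^m = 2048 and 156·m = 1716, so 2048 > 1716.
Thus m = 11 disproves the claim, and no smaller m works.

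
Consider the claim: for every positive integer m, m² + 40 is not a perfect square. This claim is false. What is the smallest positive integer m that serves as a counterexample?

A counterexample is any positive integer m such that m² + 40 is a perfect square; we check each in order.
m = 1: 1² + 40 = 41, not a perfect square.
m = 2: 2² + 40 = 44, not a perfect square.
m = 3: 3² + 40 = 49 = 7², a perfect square.
Hence m = 3 is a counterexample.

m = 3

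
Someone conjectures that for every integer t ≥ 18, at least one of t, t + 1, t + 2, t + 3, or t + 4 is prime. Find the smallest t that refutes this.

t = 24

For t = 18, 19, 20, 21, 22, 23 the conclusion holds.
t = 24: 24 = 2 × 12; 25 = 5 × 5; 26 = 2 × 13; 27 = 3 × 9; 28 = 2 × 14 — all composite.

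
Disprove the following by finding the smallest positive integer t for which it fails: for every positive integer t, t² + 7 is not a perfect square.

t = 3

We need the least positive integer t for which t² + 7 is a perfect square.
t = 1: 1² + 7 = 8, not a perfect square.
t = 2: 2² + 7 = 11, not a perfect square.
t = 3: 3² + 7 = 16 = 4², a perfect square.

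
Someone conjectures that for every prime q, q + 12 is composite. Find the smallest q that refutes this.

q = 5

For q = 2, 3 the conclusion holds.
q = 5: q + 12 = 17, prime — not composite.
Hence q = 5 is a counterexample.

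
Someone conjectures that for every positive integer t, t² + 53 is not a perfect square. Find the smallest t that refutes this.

We need the least positive integer t for which t² + 53 is a perfect square.
For t = 1, 2, 3, 4, …, 23, 24, 25 the conclusion holds.
t = 26: 26² + 53 = 729 = 27², a perfect square.
So t = 26 is the smallest counterexample.

t = 26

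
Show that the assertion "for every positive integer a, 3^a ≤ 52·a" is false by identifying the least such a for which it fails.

a = 6

Check each positive integer a in order until 3^a > 52·a.
The first 5 eligible values, up to a = 5, all satisfy the conclusion.
a = 6: 3^a = 729 and 52·a = 312, so 729 > 312.
So a = 6 is the smallest counterexample.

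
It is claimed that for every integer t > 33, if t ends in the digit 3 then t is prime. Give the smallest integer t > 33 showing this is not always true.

t = 63

For t = 43, 53 the conclusion holds.
t = 63: 63 ends in 3; 63 = 3 × 21, composite.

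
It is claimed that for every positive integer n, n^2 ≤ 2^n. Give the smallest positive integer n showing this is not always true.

For n = 1, 2 the conclusion holds.
n = 3: n^2 = 9 and 2^n = 8, so 9 > 8.

n = 3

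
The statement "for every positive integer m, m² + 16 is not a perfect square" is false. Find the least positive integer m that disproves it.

m = 3

Check each positive integer m in order until m² + 16 is a perfect square.
m = 1: 1² + 16 = 17, not a perfect square.
m = 2: 2² + 16 = 20, not a perfect square.
m = 3: 3² + 16 = 25 = 5², a perfect square.
Thus m = 3 disproves the claim, and no smaller m works.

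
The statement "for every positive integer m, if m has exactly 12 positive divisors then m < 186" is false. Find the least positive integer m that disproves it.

m = 198

A counterexample is any positive integer m such that m has exactly 12 positive divisors but the claim fails; we check each in order.
For m = 60, 72, 84, 90, …, 150, 156, 160 the conclusion holds.
m = 198: τ(198) = 12; 198 ≥ 186.
Hence m = 198 is a counterexample.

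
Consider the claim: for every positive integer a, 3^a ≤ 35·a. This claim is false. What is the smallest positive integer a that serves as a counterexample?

a = 5

For a = 1, 2, 3, 4 the conclusion holds.
a = 5: 3^a = 243 and 35·a = 175, so 243 > 175.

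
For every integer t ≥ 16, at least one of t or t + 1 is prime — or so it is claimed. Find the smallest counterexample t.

t = 20

t = 16: 17 is prime.
t = 17: 17 is prime.
t = 18: 19 is prime.
t = 19: 19 is prime.
t = 20: 20 = 2 × 10; 21 = 3 × 7 — both composite.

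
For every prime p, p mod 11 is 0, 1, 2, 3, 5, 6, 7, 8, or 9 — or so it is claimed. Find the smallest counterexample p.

Check each prime p in order until the claim fails.
For p = 2, 3, 5, 7, …, 23, 29, 31 the conclusion holds.
p = 37: 37 mod 11 = 4 — not in {0, 1, 2, 3, 5, 6, 7, 8, 9}.

p = 37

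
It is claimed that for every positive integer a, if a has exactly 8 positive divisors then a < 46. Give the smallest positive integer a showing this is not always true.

a = 54

We need the least positive integer a for which a has exactly 8 positive divisors but the claim fails.
For a = 24, 30, 40, 42 the conclusion holds.
a = 54: τ(54) = 8; 54 ≥ 46.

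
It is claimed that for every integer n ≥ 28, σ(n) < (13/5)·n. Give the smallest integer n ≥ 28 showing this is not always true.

Check each integer n ≥ 28 in order until the claim fails.
For n = 28, 29, 30, 31, …, 57, 58, 59 the conclusion holds.
n = 60: σ(60) = 168; 168 ≥ 156.

n = 60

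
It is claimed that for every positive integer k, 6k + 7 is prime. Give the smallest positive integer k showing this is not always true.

k = 3

We need the least positive integer k for which 6k + 7 is not prime.
For k = 1, 2 the conclusion holds.
k = 3: 6k + 7 = 25 = 5 × 5, composite.
Thus k = 3 disproves the claim, and no smaller k works.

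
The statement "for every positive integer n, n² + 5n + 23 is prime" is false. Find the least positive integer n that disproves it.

Check each positive integer n in order until n² + 5n + 23 is not prime.
The first 13 eligible values, up to n = 13, all satisfy the conclusion.
n = 14: n² + 5n + 23 = 289 = 17 × 17, composite.

n = 14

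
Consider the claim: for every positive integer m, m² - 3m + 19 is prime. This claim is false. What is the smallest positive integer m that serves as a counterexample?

A counterexample is any positive integer m such that m² - 3m + 19 is not prime; we check each in order.
The first 17 eligible values, up to m = 17, all satisfy the conclusion.
m = 18: m² - 3m + 19 = 289 = 17 × 17, composite.

m = 18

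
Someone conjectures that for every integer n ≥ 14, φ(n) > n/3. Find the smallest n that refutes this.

n = 18

The first 4 eligible values, up to n = 17, all satisfy the conclusion.
n = 18: φ(18) = 6 and 18/3 = 6, so φ(18) ≤ 18/3.
So n = 18 is the smallest counterexample.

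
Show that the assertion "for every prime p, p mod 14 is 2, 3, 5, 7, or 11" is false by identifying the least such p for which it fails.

p = 13

Check each prime p in order until the claim fails.
The first 5 eligible values, up to p = 11, all satisfy the conclusion.
p = 13: 13 mod 14 = 13 — not in {2, 3, 5, 7, 11}.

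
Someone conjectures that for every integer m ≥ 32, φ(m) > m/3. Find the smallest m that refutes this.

Check each integer m ≥ 32 in order until the claim fails.
For m = 32, 33, 34, 35 the conclusion holds.
m = 36: φ(36) = 12 and 36/3 = 12, so φ(36) ≤ 36/3.

m = 36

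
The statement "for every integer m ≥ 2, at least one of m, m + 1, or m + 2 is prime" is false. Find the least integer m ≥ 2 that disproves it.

m = 8

We need the least integer m ≥ 2 for which m, m + 1, m + 2 are all composite.
The first 6 eligible values, up to m = 7, all satisfy the conclusion.
m = 8: 8 = 2 × 4; 9 = 3 × 3; 10 = 2 × 5 — all composite.
So m = 8 is the smallest counterexample.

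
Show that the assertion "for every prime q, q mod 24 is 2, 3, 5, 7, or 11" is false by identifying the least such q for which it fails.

q = 13

q = 2: 2 mod 24 = 2.
q = 3: 3 mod 24 = 3.
q = 5: 5 mod 24 = 5.
q = 7: 7 mod 24 = 7.
q = 11: 11 mod 24 = 11.
q = 13: 13 mod 24 = 13 — not in {2, 3, 5, 7, 11}.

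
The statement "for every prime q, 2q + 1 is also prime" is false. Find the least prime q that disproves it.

A counterexample is any prime q such that 2q + 1 is not prime; we check each in order.
For q = 2, 3, 5 the conclusion holds.
q = 7: 2q + 1 = 15 = 3 × 5, not prime.
Thus q = 7 disproves the claim, and no smaller q works.

q = 7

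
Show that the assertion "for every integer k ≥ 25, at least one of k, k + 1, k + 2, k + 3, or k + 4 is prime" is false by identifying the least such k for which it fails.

k = 32

Check each integer k ≥ 25 in order until k, k + 1, k + 2, k + 3, k + 4 are all composite.
The first 7 eligible values, up to k = 31, all satisfy the conclusion.
k = 32: 32 = 2 × 16; 33 = 3 × 11; 34 = 2 × 17; 35 = 5 × 7; 36 = 2 × 18 — all composite.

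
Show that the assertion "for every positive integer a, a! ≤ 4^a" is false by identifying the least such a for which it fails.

a = 9

The first 8 eligible values, up to a = 8, all satisfy the conclusion.
a = 9: a! = 362880 and 4^a = 262144, so 362880 > 262144.
So a = 9 is the smallest counterexample.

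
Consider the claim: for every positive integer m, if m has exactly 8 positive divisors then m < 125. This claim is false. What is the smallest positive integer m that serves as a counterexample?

m = 128

We need the least positive integer m for which m has exactly 8 positive divisors but the claim fails.
For m = 24, 30, 40, 42, …, 105, 110, 114 the conclusion holds.
m = 128: τ(128) = 8; 128 ≥ 125.
Hence m = 128 is a counterexample.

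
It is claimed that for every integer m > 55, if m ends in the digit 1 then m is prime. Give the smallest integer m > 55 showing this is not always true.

For m = 61, 71 the conclusion holds.
m = 81: 81 ends in 1; 81 = 3 × 27, composite.
Hence m = 81 is a counterexample.

m = 81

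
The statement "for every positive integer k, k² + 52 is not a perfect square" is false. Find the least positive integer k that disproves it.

k = 12

A counterexample is any positive integer k such that k² + 52 is a perfect square; we check each in order.
For k = 1, 2, 3, 4, …, 9, 10, 11 the conclusion holds.
k = 12: 12² + 52 = 196 = 14², a perfect square.
Thus k = 12 disproves the claim, and no smaller k works.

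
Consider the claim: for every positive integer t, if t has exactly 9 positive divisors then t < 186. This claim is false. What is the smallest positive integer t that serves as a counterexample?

t = 196

Check each positive integer t in order until t has exactly 9 positive divisors but the claim fails.
For t = 36, 100 the conclusion holds.
t = 196: τ(196) = 9; 196 ≥ 186.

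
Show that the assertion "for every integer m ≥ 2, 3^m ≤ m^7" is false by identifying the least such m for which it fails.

m = 19

Check each integer m ≥ 2 in order until 3^m > m^7.
For m = 2, 3, 4, 5, …, 16, 17, 18 the conclusion holds.
m = 19: 3^m = 1162261467 and m^7 = 893871739, so 1162261467 > 893871739.
So m = 19 is the smallest counterexample.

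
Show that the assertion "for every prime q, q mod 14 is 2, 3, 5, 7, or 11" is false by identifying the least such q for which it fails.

For q = 2, 3, 5, 7, 11 the conclusion holds.
q = 13: 13 mod 14 = 13 — not in {2, 3, 5, 7, 11}.

q = 13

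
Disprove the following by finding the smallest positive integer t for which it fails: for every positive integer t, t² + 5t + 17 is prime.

A counterexample is any positive integer t such that t² + 5t + 17 is not prime; we check each in order.
The first 7 eligible values, up to t = 7, all satisfy the conclusion.
t = 8: t² + 5t + 17 = 121 = 11 × 11, composite.

t = 8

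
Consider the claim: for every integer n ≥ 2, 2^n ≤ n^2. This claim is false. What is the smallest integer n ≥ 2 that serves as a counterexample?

A counterexample is any integer n ≥ 2 such that 2^n > n^2; we check each in order.
For n = 2, 3, 4 the conclusion holds.
n = 5: 2^n = 32 and n^2 = 25, so 32 > 25.
So n = 5 is the smallest counterexample.

n = 5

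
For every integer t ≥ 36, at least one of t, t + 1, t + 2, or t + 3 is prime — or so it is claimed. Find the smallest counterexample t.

We need the least integer t ≥ 36 for which t, t + 1, t + 2, t + 3 are all composite.
The first 12 eligible values, up to t = 47, all satisfy the conclusion.
t = 48: 48 = 2 × 24; 49 = 7 × 7; 50 = 2 × 25; 51 = 3 × 17 — all composite.
So t = 48 is the smallest counterexample.

t = 48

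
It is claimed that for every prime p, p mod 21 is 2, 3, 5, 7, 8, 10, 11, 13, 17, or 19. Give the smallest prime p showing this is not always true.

A counterexample is any prime p such that the claim fails; we check each in order.
For p = 2, 3, 5, 7, …, 23, 29, 31 the conclusion holds.
p = 37: 37 mod 21 = 16 — not in {2, 3, 5, 7, 8, 10, 11, 13, 17, 19}.
Thus p = 37 disproves the claim, and no smaller p works.

p = 37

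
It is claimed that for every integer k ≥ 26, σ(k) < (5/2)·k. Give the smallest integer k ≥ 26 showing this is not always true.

A counterexample is any integer k ≥ 26 such that the claim fails; we check each in order.
For k = 26, 27, 28, 29, 30, 31, 32, 33, 34, 35 the conclusion holds.
k = 36: σ(36) = 91; 91 ≥ 90.
So k = 36 is the smallest counterexample.

k = 36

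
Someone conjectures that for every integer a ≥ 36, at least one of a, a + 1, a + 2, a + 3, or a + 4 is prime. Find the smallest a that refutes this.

Check each integer a ≥ 36 in order until a, a + 1, a + 2, a + 3, a + 4 are all composite.
The first 12 eligible values, up to a = 47, all satisfy the conclusion.
a = 48: 48 = 2 × 24; 49 = 7 × 7; 50 = 2 × 25; 51 = 3 × 17; 52 = 2 × 26 — all composite.
Thus a = 48 disproves the claim, and no smaller a works.

a = 48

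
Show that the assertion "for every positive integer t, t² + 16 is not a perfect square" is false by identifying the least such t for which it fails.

We need the least positive integer t for which t² + 16 is a perfect square.
t = 1: 1² + 16 = 17, not a perfect square.
t = 2: 2² + 16 = 20, not a perfect square.
t = 3: 3² + 16 = 25 = 5², a perfect square.

t = 3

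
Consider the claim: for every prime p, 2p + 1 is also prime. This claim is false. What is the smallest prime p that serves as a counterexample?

A counterexample is any prime p such that 2p + 1 is not prime; we check each in order.
p = 2: 2p + 1 = 5, prime.
p = 3: 2p + 1 = 7, prime.
p = 5: 2p + 1 = 11, prime.
p = 7: 2p + 1 = 15 = 3 × 5, not prime.
So p = 7 is the smallest counterexample.

p = 7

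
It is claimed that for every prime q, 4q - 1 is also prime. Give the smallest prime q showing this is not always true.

For q = 2, 3, 5 the conclusion holds.
q = 7: 4q - 1 = 27 = 3 × 9, not prime.
Hence q = 7 is a counterexample.

q = 7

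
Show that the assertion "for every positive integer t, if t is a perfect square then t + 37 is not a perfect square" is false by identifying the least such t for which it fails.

A counterexample is any positive integer t such that t is a perfect square but t + 37 is a perfect square; we check each in order.
The first 17 eligible values, up to t = 289, all satisfy the conclusion.
t = 324: 324 = 18² and 324 + 37 = 361 = 19².
So t = 324 is the smallest counterexample.

t = 324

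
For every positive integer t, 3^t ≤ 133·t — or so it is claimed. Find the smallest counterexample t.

t = 7

t = 1: 3^t = 3 and 133·t = 133, so 3 ≤ 133.
t = 2: 3^t = 9 and 133·t = 266, so 9 ≤ 266.
t = 3: 3^t = 27 and 133·t = 399, so 27 ≤ 399.
t = 4: 3^t = 81 and 133·t = 532, so 81 ≤ 532.
t = 5: 3^t = 243 and 133·t = 665, so 243 ≤ 665.
t = 6: 3^t = 729 and 133·t = 798, so 729 ≤ 798.
t = 7: 3^t = 2187 and 133·t = 931, so 2187 > 931.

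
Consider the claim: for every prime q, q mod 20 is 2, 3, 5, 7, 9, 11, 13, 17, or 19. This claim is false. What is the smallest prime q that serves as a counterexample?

Check each prime q in order until the claim fails.
The first 12 eligible values, up to q = 37, all satisfy the conclusion.
q = 41: 41 mod 20 = 1 — not in {2, 3, 5, 7, 9, 11, 13, 17, 19}.
Hence q = 41 is a counterexample.

q = 41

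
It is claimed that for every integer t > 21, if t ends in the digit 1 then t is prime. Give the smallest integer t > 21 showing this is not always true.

t = 51

A counterexample is any integer t > 21 such that t ends in the digit 1 but t is not prime; we check each in order.
For t = 31, 41 the conclusion holds.
t = 51: 51 ends in 1; 51 = 3 × 17, composite.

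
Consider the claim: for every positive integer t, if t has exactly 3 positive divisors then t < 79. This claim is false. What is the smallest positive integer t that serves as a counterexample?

t = 121

t = 4: τ(4) = 3; 4 < 79.
t = 9: τ(9) = 3; 9 < 79.
t = 25: τ(25) = 3; 25 < 79.
t = 49: τ(49) = 3; 49 < 79.
t = 121: τ(121) = 3; 121 ≥ 79.
Thus t = 121 disproves the claim, and no smaller t works.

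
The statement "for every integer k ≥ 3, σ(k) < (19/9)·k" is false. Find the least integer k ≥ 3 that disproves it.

k = 12

We need the least integer k ≥ 3 for which the claim fails.
For k = 3, 4, 5, 6, 7, 8, 9, 10, 11 the conclusion holds.
k = 12: σ(12) = 28; 28 ≥ 76/3.
Thus k = 12 disproves the claim, and no smaller k works.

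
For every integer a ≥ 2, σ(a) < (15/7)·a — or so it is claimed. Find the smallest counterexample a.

For a = 2, 3, 4, 5, 6, 7, 8, 9, 10, 11 the conclusion holds.
a = 12: σ(12) = 28; 28 ≥ 180/7.
Hence a = 12 is a counterexample.

a = 12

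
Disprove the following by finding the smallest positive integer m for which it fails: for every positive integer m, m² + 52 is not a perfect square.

m = 12

Check each positive integer m in order until m² + 52 is a perfect square.
For m = 1, 2, 3, 4, …, 9, 10, 11 the conclusion holds.
m = 12: 12² + 52 = 196 = 14², a perfect square.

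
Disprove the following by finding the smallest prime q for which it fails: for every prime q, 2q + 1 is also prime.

q = 7

A counterexample is any prime q such that 2q + 1 is not prime; we check each in order.
For q = 2, 3, 5 the conclusion holds.
q = 7: 2q + 1 = 15 = 3 × 5, not prime.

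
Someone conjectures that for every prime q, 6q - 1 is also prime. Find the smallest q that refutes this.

A counterexample is any prime q such that 6q - 1 is not prime; we check each in order.
q = 2: 6q - 1 = 11, prime.
q = 3: 6q - 1 = 17, prime.
q = 5: 6q - 1 = 29, prime.
q = 7: 6q - 1 = 41, prime.
q = 11: 6q - 1 = 65 = 5 × 13, not prime.
So q = 11 is the smallest counterexample.

q = 11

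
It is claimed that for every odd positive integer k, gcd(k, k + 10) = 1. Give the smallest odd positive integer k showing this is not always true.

Check each odd positive integer k in order until gcd(k, k + 10) > 1.
For k = 1, 3 the conclusion holds.
k = 5: gcd(5, 15) = 5.
So k = 5 is the smallest counterexample.

k = 5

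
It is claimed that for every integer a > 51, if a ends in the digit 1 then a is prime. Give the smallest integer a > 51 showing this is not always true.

a = 81

Check each integer a > 51 in order until a ends in the digit 1 but a is not prime.
For a = 61, 71 the conclusion holds.
a = 81: 81 ends in 1; 81 = 3 × 27, composite.
So a = 81 is the smallest counterexample.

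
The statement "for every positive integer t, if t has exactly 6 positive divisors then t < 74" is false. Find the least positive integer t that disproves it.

t = 75

A counterexample is any positive integer t such that t has exactly 6 positive divisors but the claim fails; we check each in order.
The first 11 eligible values, up to t = 68, all satisfy the conclusion.
t = 75: τ(75) = 6; 75 ≥ 74.
Thus t = 75 disproves the claim, and no smaller t works.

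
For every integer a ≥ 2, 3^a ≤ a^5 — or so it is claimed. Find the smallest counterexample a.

A counterexample is any integer a ≥ 2 such that 3^a > a^5; we check each in order.
The first 9 eligible values, up to a = 10, all satisfy the conclusion.
a = 11: 3^a = 177147 and a^5 = 161051, so 177147 > 161051.
Hence a = 11 is a counterexample.

a = 11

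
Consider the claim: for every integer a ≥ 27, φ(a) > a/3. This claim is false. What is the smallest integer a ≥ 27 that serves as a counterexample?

a = 30

For a = 27, 28, 29 the conclusion holds.
a = 30: φ(30) = 8 and 30/3 = 10, so φ(30) ≤ 30/3.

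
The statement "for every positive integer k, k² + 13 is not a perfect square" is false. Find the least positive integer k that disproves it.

k = 6

We need the least positive integer k for which k² + 13 is a perfect square.
The first 5 eligible values, up to k = 5, all satisfy the conclusion.
k = 6: 6² + 13 = 49 = 7², a perfect square.
Thus k = 6 disproves the claim, and no smaller k works.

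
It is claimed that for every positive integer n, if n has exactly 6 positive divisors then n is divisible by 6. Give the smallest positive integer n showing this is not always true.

A counterexample is any positive integer n such that n has exactly 6 positive divisors but n is not divisible by 6; we check each in order.
n = 12: τ(12) = 6; 12 mod 6 = 0.
n = 18: τ(18) = 6; 18 mod 6 = 0.
n = 20: τ(20) = 6; 20 mod 6 = 2.
Hence n = 20 is a counterexample.

n = 20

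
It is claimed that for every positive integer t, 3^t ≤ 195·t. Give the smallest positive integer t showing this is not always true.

t = 7

For t = 1, 2, 3, 4, 5, 6 the conclusion holds.
t = 7: 3^t = 2187 and 195·t = 1365, so 2187 > 1365.
Thus t = 7 disproves the claim, and no smaller t works.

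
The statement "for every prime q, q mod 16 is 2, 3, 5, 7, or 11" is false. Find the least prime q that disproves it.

q = 13

A counterexample is any prime q such that the claim fails; we check each in order.
q = 2: 2 mod 16 = 2.
q = 3: 3 mod 16 = 3.
q = 5: 5 mod 16 = 5.
q = 7: 7 mod 16 = 7.
q = 11: 11 mod 16 = 11.
q = 13: 13 mod 16 = 13 — not in {2, 3, 5, 7, 11}.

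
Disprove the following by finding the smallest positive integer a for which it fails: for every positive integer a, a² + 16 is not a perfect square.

a = 3

A counterexample is any positive integer a such that a² + 16 is a perfect square; we check each in order.
a = 1: 1² + 16 = 17, not a perfect square.
a = 2: 2² + 16 = 20, not a perfect square.
a = 3: 3² + 16 = 25 = 5², a perfect square.
So a = 3 is the smallest counterexample.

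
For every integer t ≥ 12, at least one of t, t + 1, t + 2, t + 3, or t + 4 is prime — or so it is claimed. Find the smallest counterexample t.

t = 24

A counterexample is any integer t ≥ 12 such that t, t + 1, t + 2, t + 3, t + 4 are all composite; we check each in order.
The first 12 eligible values, up to t = 23, all satisfy the conclusion.
t = 24: 24 = 2 × 12; 25 = 5 × 5; 26 = 2 × 13; 27 = 3 × 9; 28 = 2 × 14 — all composite.
So t = 24 is the smallest counterexample.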